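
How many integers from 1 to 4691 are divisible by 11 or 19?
⌊4691/11⌋ + ⌊4691/19⌋ - ⌊4691/209⌋ = 426 + 246 - 22 = 650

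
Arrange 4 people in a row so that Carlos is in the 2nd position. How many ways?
Fix one position: (4-1)! = 6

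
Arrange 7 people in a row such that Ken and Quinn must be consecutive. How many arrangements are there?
Treat the 2 as one block: (7-2+1)! × 2! = 720 × 2 = 1440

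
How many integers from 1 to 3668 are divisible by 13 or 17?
⌊3668/13⌋ + ⌊3668/17⌋ - ⌊3668/221⌋ = 282 + 215 - 16 = 481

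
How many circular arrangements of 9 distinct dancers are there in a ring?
Circular: fix one position, arrange the rest. (9-1)! = 40320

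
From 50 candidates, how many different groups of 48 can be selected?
C(50,48) = 50!/(48!×2!) = 1225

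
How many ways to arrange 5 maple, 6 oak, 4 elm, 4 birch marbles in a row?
19! / (5! × 6! × 4! × 4!) = 2444321880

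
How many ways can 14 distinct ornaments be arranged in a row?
14! = 87178291200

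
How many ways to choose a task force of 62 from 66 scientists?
C(66,62) = 66!/(62!×4!) = 720720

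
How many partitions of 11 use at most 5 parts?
By conjugation, equals partitions of 11 into parts ≤ 5. Let r_j(i) = number of partitions of i into parts ≤ j, for i = 0..11. r_1(i) = 1 for all i; r_j(i) = r_{j-1}(i) + r_j(i-j). Rows j = 2..5: ≤2: 1 1 2 2 3 3 4 4 5 5 6 6; ≤3: 1 1 2 3 4 5 7 8 10 12 14 16; ≤4: 1 1 2 3 5 6 9 11 15 18 23 27; ≤5: 1 1 2 3 5 7 10 13 18 23 30 37. r_5(11) = 37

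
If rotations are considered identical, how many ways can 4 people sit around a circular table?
Circular: fix one position, arrange the rest. (4-1)! = 6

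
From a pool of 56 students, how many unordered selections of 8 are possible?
C(56,8) = 56!/(8!×48!) = 1420494075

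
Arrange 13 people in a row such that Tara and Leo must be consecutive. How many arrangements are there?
Treat the 2 as one block: (13-2+1)! × 2! = 479001600 × 2 = 958003200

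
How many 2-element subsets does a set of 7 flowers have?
C(7,2) = 7!/(2!×5!) = 21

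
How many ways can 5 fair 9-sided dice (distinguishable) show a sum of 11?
Coefficient of x^11 in (x + x² + ... + x^9)^5. By inclusion-exclusion on dice exceeding 9: Σ_j (-1)^j C(5,j)·C(11-1-9j, 4) = C(5,0)·C(10,4) = 1·210 = 210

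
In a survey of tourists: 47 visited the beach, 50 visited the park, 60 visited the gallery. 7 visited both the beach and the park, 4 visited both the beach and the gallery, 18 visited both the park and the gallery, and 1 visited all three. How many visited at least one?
|A∪B∪C| = 47+50+60-7-4-18+1 = 129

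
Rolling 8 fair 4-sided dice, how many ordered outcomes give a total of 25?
Coefficient of x^25 in (x + x² + ... + x^4)^8. By inclusion-exclusion on dice exceeding 4: Σ_j (-1)^j C(8,j)·C(25-1-4j, 7) = C(8,0)·C(24,7) - C(8,1)·C(20,7) + C(8,2)·C(16,7) - C(8,3)·C(12,7) + C(8,4)·C(8,7) = 1·346104 - 8·77520 + 28·11440 - 56·792 + 70·8 = 2472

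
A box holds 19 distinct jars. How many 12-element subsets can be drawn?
C(19,12) = 19!/(12!×7!) = 50388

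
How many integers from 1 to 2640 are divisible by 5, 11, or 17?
⌊2640/5⌋+⌊2640/11⌋+⌊2640/17⌋ - ⌊2640/55⌋-⌊2640/85⌋-⌊2640/187⌋ + ⌊2640/935⌋ = 528+240+155 - 48-31-14 + 2 = 832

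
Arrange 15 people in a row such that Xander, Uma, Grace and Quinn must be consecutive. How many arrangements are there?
Treat the 4 as one block: (15-4+1)! × 4! = 479001600 × 24 = 11496038400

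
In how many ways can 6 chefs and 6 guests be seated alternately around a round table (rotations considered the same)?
Fix one of the chefs: (6-1)! ways for the remaining chefs, × 6! ways for the guests = 120 × 720 = 86400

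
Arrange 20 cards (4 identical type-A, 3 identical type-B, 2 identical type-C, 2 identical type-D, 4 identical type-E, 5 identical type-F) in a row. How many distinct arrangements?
20! / (4! × 3! × 2! × 2! × 4! × 5!) = 1466593128000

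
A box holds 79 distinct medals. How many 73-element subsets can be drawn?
C(79,73) = 79!/(73!×6!) = 277962685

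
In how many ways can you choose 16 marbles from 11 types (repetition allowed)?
C(16+11-1, 11-1) = C(26, 10) = 5311735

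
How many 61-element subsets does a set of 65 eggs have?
C(65,61) = 65!/(61!×4!) = 677040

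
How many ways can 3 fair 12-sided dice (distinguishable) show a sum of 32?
Coefficient of x^32 in (x + x² + ... + x^12)^3. By inclusion-exclusion on dice exceeding 12: Σ_j (-1)^j C(3,j)·C(32-1-12j, 2) = C(3,0)·C(31,2) - C(3,1)·C(19,2) + C(3,2)·C(7,2) = 1·465 - 3·171 + 3·21 = 15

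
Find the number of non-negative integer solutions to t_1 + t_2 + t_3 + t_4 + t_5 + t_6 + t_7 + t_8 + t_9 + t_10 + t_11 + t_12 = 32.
C(32+12-1, 12-1) = C(43, 11) = 5752004349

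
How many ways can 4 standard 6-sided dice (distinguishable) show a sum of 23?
Coefficient of x^23 in (x + x² + ... + x^6)^4. By inclusion-exclusion on dice exceeding 6: Σ_j (-1)^j C(4,j)·C(23-1-6j, 3) = C(4,0)·C(22,3) - C(4,1)·C(16,3) + C(4,2)·C(10,3) - C(4,3)·C(4,3) = 1·1540 - 4·560 + 6·120 - 4·4 = 4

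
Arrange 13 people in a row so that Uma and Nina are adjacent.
Treat as block: (13-1)! × 2! = 479001600 × 2 = 958003200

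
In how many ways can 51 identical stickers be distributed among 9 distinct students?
C(51+9-1, 9-1) = C(59, 8) = 2217471399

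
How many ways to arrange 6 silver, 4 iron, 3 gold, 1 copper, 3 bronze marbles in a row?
17! / (6! × 4! × 3! × 1! × 3!) = 571771200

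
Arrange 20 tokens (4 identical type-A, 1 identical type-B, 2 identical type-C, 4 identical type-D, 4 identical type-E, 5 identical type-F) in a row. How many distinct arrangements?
20! / (4! × 1! × 2! × 4! × 4! × 5!) = 733296564000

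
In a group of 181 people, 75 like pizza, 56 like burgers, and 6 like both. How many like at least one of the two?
|A∪B| = |A| + |B| - |A∩B| = 75 + 56 - 6 = 125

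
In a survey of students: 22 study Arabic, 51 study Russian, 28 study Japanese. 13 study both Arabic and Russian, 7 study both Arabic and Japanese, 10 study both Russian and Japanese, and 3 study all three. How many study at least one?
|A∪B∪C| = 22+51+28-13-7-10+3 = 74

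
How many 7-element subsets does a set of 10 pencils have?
C(10,7) = 10!/(7!×3!) = 120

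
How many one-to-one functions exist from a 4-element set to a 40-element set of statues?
P(40,4) = 40!/(40-4)! = 2193360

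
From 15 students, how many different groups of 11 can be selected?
C(15,11) = 15!/(11!×4!) = 1365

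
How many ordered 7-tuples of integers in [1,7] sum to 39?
Coefficient of x^39 in (x + x² + ... + x^7)^7. By inclusion-exclusion on dice exceeding 7: Σ_j (-1)^j C(7,j)·C(39-1-7j, 6) = C(7,0)·C(38,6) - C(7,1)·C(31,6) + C(7,2)·C(24,6) - C(7,3)·C(17,6) + C(7,4)·C(10,6) = 1·2760681 - 7·736281 + 21·134596 - 35·12376 + 35·210 = 7420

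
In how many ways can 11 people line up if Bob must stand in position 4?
Fix one position: (11-1)! = 3628800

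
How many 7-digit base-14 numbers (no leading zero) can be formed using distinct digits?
First digit: 13 choices (nonzero). Then descending: 13 × 13 × 12 × 11 × 10 × 9 × 8 = 16061760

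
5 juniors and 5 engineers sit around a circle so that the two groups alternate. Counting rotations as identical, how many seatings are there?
Fix one of the juniors: (5-1)! ways for the remaining juniors, × 5! ways for the engineers = 24 × 120 = 2880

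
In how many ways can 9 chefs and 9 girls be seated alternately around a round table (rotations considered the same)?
Fix one of the chefs: (9-1)! ways for the remaining chefs, × 9! ways for the girls = 40320 × 362880 = 14631321600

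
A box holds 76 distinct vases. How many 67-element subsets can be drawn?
C(76,67) = 76!/(67!×9!) = 142466675900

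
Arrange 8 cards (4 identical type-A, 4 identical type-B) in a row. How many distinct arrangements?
8! / (4! × 4!) = 70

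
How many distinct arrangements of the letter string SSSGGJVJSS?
10! / (2! × 2! × 5! × 1!) = 7560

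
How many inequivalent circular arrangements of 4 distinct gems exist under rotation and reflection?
(4-1)!/2 = 6/2 = 3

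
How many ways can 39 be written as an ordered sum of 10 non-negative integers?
C(39+10-1, 10-1) = C(48, 9) = 1677106640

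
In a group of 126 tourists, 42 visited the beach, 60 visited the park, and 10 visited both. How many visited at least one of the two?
|A∪B| = |A| + |B| - |A∩B| = 42 + 60 - 10 = 92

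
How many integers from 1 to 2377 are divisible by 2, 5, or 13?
⌊2377/2⌋+⌊2377/5⌋+⌊2377/13⌋ - ⌊2377/10⌋-⌊2377/26⌋-⌊2377/65⌋ + ⌊2377/130⌋ = 1188+475+182 - 237-91-36 + 18 = 1499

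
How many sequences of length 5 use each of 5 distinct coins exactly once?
5! = 120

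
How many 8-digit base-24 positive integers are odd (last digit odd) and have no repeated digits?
Last∈{1,3,5,7,9,11,13,15,17,19,21,23}. Last=0: 0. Last nonzero: 12×22×P(22,6) = 14182439040. Total = 14182439040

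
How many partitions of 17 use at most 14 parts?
By conjugation, equals partitions of 17 into parts ≤ 14. Let r_j(i) = number of partitions of i into parts ≤ j, for i = 0..17. r_1(i) = 1 for all i; r_j(i) = r_{j-1}(i) + r_j(i-j). Rows j = 2..14: ≤2: 1 1 2 2 3 3 4 4 5 5 6 6 7 7 8 8 9 9; ≤3: 1 1 2 3 4 5 7 8 10 12 14 16 19 21 24 27 30 33; ≤4: 1 1 2 3 5 6 9 11 15 18 23 27 34 39 47 54 64 72; ≤5: 1 1 2 3 5 7 10 13 18 23 30 37 47 57 70 84 101 119; ≤6: 1 1 2 3 5 7 11 14 20 26 35 44 58 71 90 110 136 163; ≤7: 1 1 2 3 5 7 11 15 21 28 38 49 65 82 105 131 164 201; ≤8: 1 1 2 3 5 7 11 15 22 29 40 52 70 89 116 146 186 230; ≤9: 1 1 2 3 5 7 11 15 22 30 41 54 73 94 123 157 201 252; ≤10: 1 1 2 3 5 7 11 15 22 30 42 55 75 97 128 164 212 267; ≤11: 1 1 2 3 5 7 11 15 22 30 42 56 76 99 131 169 219 278; ≤12: 1 1 2 3 5 7 11 15 22 30 42 56 77 100 133 172 224 285; ≤13: 1 1 2 3 5 7 11 15 22 30 42 56 77 101 134 174 227 290; ≤14: 1 1 2 3 5 7 11 15 22 30 42 56 77 101 135 175 229 293. r_14(17) = 293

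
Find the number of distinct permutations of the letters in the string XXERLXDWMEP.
11! / (2! × 1! × 1! × 1! × 1! × 3! × 1! × 1!) = 3326400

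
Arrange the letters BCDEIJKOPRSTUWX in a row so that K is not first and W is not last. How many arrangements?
By inclusion-exclusion: 15! - 2×(15-1)! + (15-2)! = 1307674368000 - 174356582400 + 6227020800 = 1139544806400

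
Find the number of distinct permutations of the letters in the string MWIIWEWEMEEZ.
12! / (1! × 2! × 4! × 2! × 3!) = 831600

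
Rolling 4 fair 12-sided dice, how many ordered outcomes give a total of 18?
Coefficient of x^18 in (x + x² + ... + x^12)^4. By inclusion-exclusion on dice exceeding 12: Σ_j (-1)^j C(4,j)·C(18-1-12j, 3) = C(4,0)·C(17,3) - C(4,1)·C(5,3) = 1·680 - 4·10 = 640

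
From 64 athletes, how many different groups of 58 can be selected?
C(64,58) = 64!/(58!×6!) = 74974368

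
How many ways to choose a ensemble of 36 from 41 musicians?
C(41,36) = 41!/(36!×5!) = 749398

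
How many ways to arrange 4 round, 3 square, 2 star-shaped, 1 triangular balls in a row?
10! / (4! × 3! × 2! × 1!) = 12600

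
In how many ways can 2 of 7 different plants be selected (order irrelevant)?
C(7,2) = 7!/(2!×5!) = 21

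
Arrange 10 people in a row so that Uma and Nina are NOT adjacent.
Total - adjacent = 10! - (10-1)!×2 = 3628800 - 725760 = 2903040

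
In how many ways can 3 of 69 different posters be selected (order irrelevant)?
C(69,3) = 69!/(3!×66!) = 52394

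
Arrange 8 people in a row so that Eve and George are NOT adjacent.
Total - adjacent = 8! - (8-1)!×2 = 40320 - 10080 = 30240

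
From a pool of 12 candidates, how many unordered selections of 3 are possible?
C(12,3) = 12!/(3!×9!) = 220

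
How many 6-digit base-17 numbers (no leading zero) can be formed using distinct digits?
First digit: 16 choices (nonzero). Then descending: 16 × 16 × 15 × 14 × 13 × 12 = 8386560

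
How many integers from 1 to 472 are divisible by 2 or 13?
⌊472/2⌋ + ⌊472/13⌋ - ⌊472/26⌋ = 236 + 36 - 18 = 254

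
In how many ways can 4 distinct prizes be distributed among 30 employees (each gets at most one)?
P(30,4) = 30!/(30-4)! = 657720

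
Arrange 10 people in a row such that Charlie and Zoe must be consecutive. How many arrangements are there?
Treat the 2 as one block: (10-2+1)! × 2! = 362880 × 2 = 725760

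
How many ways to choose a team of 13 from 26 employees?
C(26,13) = 26!/(13!×13!) = 10400600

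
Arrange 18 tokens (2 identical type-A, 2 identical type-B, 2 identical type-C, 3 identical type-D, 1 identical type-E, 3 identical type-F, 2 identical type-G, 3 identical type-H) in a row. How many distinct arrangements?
18! / (2! × 2! × 2! × 3! × 1! × 3! × 2! × 3!) = 1852538688000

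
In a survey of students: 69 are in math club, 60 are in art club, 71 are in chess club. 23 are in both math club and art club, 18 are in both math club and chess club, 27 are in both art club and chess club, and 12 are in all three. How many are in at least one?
|A∪B∪C| = 69+60+71-23-18-27+12 = 144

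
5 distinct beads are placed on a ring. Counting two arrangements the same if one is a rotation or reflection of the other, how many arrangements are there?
(5-1)!/2 = 24/2 = 12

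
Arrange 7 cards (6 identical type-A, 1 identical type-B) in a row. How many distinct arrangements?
7! / (6! × 1!) = 7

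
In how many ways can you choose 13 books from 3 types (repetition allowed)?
C(13+3-1, 3-1) = C(15, 2) = 105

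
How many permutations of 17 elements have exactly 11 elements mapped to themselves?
Choose the 11 fixed points C(17,11) = 12376, derange the rest: !6 = Σ_{j=0}^{6} (-1)^j·6!/j! = 720 - 720 + 360 - 120 + 30 - 6 + 1 = 265. Product = 12376 × 265 = 3279640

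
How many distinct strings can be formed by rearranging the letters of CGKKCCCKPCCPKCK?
15! / (5! × 7! × 2! × 1!) = 1081080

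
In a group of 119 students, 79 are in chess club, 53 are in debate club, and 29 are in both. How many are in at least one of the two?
|A∪B| = |A| + |B| - |A∩B| = 79 + 53 - 29 = 103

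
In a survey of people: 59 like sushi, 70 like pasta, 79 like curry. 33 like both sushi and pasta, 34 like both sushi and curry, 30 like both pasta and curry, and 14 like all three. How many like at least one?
|A∪B∪C| = 59+70+79-33-34-30+14 = 125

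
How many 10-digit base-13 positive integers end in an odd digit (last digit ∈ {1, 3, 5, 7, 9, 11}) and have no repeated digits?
Last∈{1,3,5,7,9,11}. Last=0: 0. Last nonzero: 6×11×P(11,8) = 439084800. Total = 439084800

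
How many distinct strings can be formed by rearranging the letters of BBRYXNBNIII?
11! / (1! × 3! × 2! × 1! × 1! × 3!) = 554400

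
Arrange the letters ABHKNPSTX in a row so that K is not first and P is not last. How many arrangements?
By inclusion-exclusion: 9! - 2×(9-1)! + (9-2)! = 362880 - 80640 + 5040 = 287280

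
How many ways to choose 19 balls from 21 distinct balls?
C(21,19) = 21!/(19!×2!) = 210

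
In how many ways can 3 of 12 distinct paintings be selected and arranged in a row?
P(12,3) = 12!/(12-3)! = 1320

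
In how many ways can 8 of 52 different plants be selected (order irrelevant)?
C(52,8) = 52!/(8!×44!) = 752538150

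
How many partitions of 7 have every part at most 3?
Let r_j(i) = number of partitions of i into parts ≤ j, for i = 0..7. r_1(i) = 1 for all i; r_j(i) = r_{j-1}(i) + r_j(i-j). Rows j = 2..3: ≤2: 1 1 2 2 3 3 4 4; ≤3: 1 1 2 3 4 5 7 8. r_3(7) = 8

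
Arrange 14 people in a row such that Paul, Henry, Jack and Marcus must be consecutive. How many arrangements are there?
Treat the 4 as one block: (14-4+1)! × 4! = 39916800 × 24 = 958003200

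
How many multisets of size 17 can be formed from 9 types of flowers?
C(17+9-1, 9-1) = C(25, 8) = 1081575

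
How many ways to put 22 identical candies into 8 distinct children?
C(22+8-1, 8-1) = C(29, 7) = 1560780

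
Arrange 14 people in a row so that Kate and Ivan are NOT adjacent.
Total - adjacent = 14! - (14-1)!×2 = 87178291200 - 12454041600 = 74724249600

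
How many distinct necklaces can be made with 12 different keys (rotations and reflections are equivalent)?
(12-1)!/2 = 39916800/2 = 19958400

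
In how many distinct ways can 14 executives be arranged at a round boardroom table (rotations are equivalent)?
Circular: fix one position, arrange the rest. (14-1)! = 6227020800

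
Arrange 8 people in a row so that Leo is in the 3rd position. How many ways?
Fix one position: (8-1)! = 5040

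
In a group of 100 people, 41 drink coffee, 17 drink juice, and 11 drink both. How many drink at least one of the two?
|A∪B| = |A| + |B| - |A∩B| = 41 + 17 - 11 = 47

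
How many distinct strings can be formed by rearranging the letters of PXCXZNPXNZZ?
11! / (2! × 3! × 1! × 2! × 3!) = 277200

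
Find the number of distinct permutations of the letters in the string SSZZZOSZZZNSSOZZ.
16! / (8! × 5! × 1! × 2!) = 2162160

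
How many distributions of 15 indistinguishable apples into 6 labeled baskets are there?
C(15+6-1, 6-1) = C(20, 5) = 15504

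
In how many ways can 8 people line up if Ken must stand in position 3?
Fix one position: (8-1)! = 5040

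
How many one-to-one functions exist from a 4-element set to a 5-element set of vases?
P(5,4) = 5!/(5-4)! = 120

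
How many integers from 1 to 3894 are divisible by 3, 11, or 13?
⌊3894/3⌋+⌊3894/11⌋+⌊3894/13⌋ - ⌊3894/33⌋-⌊3894/39⌋-⌊3894/143⌋ + ⌊3894/429⌋ = 1298+354+299 - 118-99-27 + 9 = 1716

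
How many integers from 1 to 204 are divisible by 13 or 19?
⌊204/13⌋ + ⌊204/19⌋ - ⌊204/247⌋ = 15 + 10 - 0 = 25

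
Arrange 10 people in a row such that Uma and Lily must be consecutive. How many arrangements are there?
Treat the 2 as one block: (10-2+1)! × 2! = 362880 × 2 = 725760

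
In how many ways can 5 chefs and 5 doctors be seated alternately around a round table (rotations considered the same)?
Fix one of the chefs: (5-1)! ways for the remaining chefs, × 5! ways for the doctors = 24 × 120 = 2880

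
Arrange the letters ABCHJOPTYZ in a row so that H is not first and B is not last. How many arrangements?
By inclusion-exclusion: 10! - 2×(10-1)! + (10-2)! = 3628800 - 725760 + 40320 = 2943360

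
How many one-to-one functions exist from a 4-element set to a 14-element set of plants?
P(14,4) = 14!/(14-4)! = 24024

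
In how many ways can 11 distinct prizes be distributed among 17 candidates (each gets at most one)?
P(17,11) = 17!/(17-11)! = 494010316800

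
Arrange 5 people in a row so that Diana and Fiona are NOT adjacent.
Total - adjacent = 5! - (5-1)!×2 = 120 - 48 = 72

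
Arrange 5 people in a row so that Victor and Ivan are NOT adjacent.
Total - adjacent = 5! - (5-1)!×2 = 120 - 48 = 72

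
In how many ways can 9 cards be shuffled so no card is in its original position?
!9 = Σ_{j=0}^{9} (-1)^j·9!/j! = 362880 - 362880 + 181440 - 60480 + 15120 - 3024 + 504 - 72 + 9 - 1 = 133496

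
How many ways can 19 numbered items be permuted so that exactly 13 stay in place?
Choose the 13 fixed points C(19,13) = 27132, derange the rest: !6 = Σ_{j=0}^{6} (-1)^j·6!/j! = 720 - 720 + 360 - 120 + 30 - 6 + 1 = 265. Product = 27132 × 265 = 7189980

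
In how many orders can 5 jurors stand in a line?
5! = 120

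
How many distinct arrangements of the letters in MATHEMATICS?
11! / (2! × 2! × 2! × 1! × 1! × 1! × 1! × 1!) = 4989600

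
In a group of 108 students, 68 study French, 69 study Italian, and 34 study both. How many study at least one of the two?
|A∪B| = |A| + |B| - |A∩B| = 68 + 69 - 34 = 103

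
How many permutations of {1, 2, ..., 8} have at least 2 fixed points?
Exactly j fixed points: C(8,j)·!(8-j); sum over j ≥ 2 (derangement numbers via !m = (m-1)·(!(m-1) + !(m-2)): !0..!6 = 1, 0, 1, 2, 9, 44, 265). Σ_{j=2}^{8} C(8,j)·!(8-j) = C(8,2)·!6 + C(8,3)·!5 + C(8,4)·!4 + C(8,5)·!3 + C(8,6)·!2 + C(8,7)·!1 + C(8,8)·!0 = 28·265 + 56·44 + 70·9 + 56·2 + 28·1 + 8·0 + 1·1 = 10655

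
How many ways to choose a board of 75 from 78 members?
C(78,75) = 78!/(75!×3!) = 76076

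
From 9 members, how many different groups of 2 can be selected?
C(9,2) = 9!/(2!×7!) = 36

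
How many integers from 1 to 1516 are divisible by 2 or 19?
⌊1516/2⌋ + ⌊1516/19⌋ - ⌊1516/38⌋ = 758 + 79 - 39 = 798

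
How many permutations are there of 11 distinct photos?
11! = 39916800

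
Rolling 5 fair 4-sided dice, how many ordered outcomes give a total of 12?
Coefficient of x^12 in (x + x² + ... + x^4)^5. By inclusion-exclusion on dice exceeding 4: Σ_j (-1)^j C(5,j)·C(12-1-4j, 4) = C(5,0)·C(11,4) - C(5,1)·C(7,4) = 1·330 - 5·35 = 155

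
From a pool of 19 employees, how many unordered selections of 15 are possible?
C(19,15) = 19!/(15!×4!) = 3876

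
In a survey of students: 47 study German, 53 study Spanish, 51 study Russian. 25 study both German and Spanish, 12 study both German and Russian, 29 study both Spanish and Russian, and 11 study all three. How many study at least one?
|A∪B∪C| = 47+53+51-25-12-29+11 = 96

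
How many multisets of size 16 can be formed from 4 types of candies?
C(16+4-1, 4-1) = C(19, 3) = 969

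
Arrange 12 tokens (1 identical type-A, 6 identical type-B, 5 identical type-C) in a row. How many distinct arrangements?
12! / (1! × 6! × 5!) = 5544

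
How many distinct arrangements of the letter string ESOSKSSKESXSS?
13! / (1! × 1! × 7! × 2! × 2!) = 308880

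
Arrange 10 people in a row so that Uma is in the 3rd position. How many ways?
Fix one position: (10-1)! = 362880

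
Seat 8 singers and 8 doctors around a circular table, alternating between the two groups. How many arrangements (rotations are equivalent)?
Fix one of the singers: (8-1)! ways for the remaining singers, × 8! ways for the doctors = 5040 × 40320 = 203212800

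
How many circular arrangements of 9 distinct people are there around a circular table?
Circular: fix one position, arrange the rest. (9-1)! = 40320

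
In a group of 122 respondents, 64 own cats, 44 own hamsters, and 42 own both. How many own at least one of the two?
|A∪B| = |A| + |B| - |A∩B| = 64 + 44 - 42 = 66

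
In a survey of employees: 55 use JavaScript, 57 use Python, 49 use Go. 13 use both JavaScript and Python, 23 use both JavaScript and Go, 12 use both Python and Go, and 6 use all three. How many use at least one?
|A∪B∪C| = 55+57+49-13-23-12+6 = 119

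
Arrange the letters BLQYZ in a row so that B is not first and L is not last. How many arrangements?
By inclusion-exclusion: 5! - 2×(5-1)! + (5-2)! = 120 - 48 + 6 = 78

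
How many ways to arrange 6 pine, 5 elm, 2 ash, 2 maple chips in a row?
15! / (6! × 5! × 2! × 2!) = 3783780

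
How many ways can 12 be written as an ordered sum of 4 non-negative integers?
C(12+4-1, 4-1) = C(15, 3) = 455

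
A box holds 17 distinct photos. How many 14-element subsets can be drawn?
C(17,14) = 17!/(14!×3!) = 680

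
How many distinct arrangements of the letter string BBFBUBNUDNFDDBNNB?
17! / (2! × 4! × 6! × 2! × 3!) = 857656800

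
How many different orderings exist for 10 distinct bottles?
10! = 3628800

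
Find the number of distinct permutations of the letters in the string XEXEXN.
6! / (1! × 2! × 3!) = 60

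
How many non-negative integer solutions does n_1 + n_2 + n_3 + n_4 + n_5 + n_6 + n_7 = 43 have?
C(43+7-1, 7-1) = C(49, 6) = 13983816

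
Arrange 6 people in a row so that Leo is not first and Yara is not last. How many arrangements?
By inclusion-exclusion: 6! - 2×(6-1)! + (6-2)! = 720 - 240 + 24 = 504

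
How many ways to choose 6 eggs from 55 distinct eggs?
C(55,6) = 55!/(6!×49!) = 28989675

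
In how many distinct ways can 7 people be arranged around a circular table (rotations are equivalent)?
Circular: fix one position, arrange the rest. (7-1)! = 720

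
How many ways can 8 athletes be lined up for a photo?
8! = 40320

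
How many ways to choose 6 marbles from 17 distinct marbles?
C(17,6) = 17!/(6!×11!) = 12376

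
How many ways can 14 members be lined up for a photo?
14! = 87178291200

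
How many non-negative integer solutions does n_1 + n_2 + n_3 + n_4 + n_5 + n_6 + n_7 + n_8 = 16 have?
C(16+8-1, 8-1) = C(23, 7) = 245157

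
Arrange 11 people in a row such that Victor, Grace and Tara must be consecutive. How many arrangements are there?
Treat the 3 as one block: (11-3+1)! × 3! = 362880 × 6 = 2177280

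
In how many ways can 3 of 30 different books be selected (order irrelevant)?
C(30,3) = 30!/(3!×27!) = 4060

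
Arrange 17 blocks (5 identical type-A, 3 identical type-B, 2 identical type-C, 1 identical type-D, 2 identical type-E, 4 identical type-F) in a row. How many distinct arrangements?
17! / (5! × 3! × 2! × 1! × 2! × 4!) = 5145940800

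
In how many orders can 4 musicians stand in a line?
4! = 24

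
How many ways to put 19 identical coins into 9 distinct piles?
C(19+9-1, 9-1) = C(27, 8) = 2220075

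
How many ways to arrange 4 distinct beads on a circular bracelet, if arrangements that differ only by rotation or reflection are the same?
(4-1)!/2 = 6/2 = 3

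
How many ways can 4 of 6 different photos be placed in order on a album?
P(6,4) = 6!/(6-4)! = 360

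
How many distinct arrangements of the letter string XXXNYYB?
7! / (2! × 1! × 1! × 3!) = 420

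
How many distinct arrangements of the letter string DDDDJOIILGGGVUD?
15! / (1! × 5! × 1! × 1! × 1! × 1! × 2! × 3!) = 908107200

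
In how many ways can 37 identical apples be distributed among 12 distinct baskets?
C(37+12-1, 12-1) = C(48, 11) = 22595200368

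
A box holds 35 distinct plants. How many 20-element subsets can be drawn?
C(35,20) = 35!/(20!×15!) = 3247943160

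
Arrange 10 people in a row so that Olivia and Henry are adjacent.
Treat as block: (10-1)! × 2! = 362880 × 2 = 725760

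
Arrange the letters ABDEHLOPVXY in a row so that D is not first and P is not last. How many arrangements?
By inclusion-exclusion: 11! - 2×(11-1)! + (11-2)! = 39916800 - 7257600 + 362880 = 33022080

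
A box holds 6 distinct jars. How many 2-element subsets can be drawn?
C(6,2) = 6!/(2!×4!) = 15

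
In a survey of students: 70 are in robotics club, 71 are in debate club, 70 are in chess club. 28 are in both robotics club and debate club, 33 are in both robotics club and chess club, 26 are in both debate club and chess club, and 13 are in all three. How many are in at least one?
|A∪B∪C| = 70+71+70-28-33-26+13 = 137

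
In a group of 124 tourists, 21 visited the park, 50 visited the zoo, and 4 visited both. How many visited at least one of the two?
|A∪B| = |A| + |B| - |A∩B| = 21 + 50 - 4 = 67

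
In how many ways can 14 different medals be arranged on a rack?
14! = 87178291200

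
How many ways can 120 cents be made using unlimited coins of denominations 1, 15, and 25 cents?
Coefficient of x^120 in 1/(1-x^1) · 1/(1-x^15) · 1/(1-x^25). Case on j = number of 25-cent coins (j = 0..4); remainder r = 120 - 25j is made from {1,15} in ⌊r/15⌋+1 ways. r = 120, 95, 70, 45, 20 → 9 + 7 + 5 + 4 + 2 = 27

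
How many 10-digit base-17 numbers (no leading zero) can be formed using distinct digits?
First digit: 16 choices (nonzero). Then descending: 16 × 16 × 15 × 14 × 13 × 12 × 11 × 10 × 9 × 8 = 66421555200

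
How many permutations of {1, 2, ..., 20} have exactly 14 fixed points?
Choose the 14 fixed points C(20,14) = 38760, derange the rest: !6 = Σ_{j=0}^{6} (-1)^j·6!/j! = 720 - 720 + 360 - 120 + 30 - 6 + 1 = 265. Product = 38760 × 265 = 10271400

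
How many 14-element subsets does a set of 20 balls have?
C(20,14) = 20!/(14!×6!) = 38760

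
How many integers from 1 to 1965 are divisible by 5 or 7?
⌊1965/5⌋ + ⌊1965/7⌋ - ⌊1965/35⌋ = 393 + 280 - 56 = 617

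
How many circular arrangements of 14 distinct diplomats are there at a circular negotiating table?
Circular: fix one position, arrange the rest. (14-1)! = 6227020800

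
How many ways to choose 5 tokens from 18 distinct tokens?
C(18,5) = 18!/(5!×13!) = 8568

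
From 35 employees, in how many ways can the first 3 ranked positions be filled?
P(35,3) = 35!/(35-3)! = 39270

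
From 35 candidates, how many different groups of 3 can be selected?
C(35,3) = 35!/(3!×32!) = 6545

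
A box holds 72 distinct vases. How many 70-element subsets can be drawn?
C(72,70) = 72!/(70!×2!) = 2556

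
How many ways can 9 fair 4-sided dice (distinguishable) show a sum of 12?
Coefficient of x^12 in (x + x² + ... + x^4)^9. By inclusion-exclusion on dice exceeding 4: Σ_j (-1)^j C(9,j)·C(12-1-4j, 8) = C(9,0)·C(11,8) = 1·165 = 165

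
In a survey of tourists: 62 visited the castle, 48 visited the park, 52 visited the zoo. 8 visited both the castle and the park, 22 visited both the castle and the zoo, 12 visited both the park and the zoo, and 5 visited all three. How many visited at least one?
|A∪B∪C| = 62+48+52-8-22-12+5 = 125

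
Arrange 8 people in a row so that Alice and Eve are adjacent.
Treat as block: (8-1)! × 2! = 5040 × 2 = 10080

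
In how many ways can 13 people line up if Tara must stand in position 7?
Fix one position: (13-1)! = 479001600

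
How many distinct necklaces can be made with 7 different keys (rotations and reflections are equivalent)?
(7-1)!/2 = 720/2 = 360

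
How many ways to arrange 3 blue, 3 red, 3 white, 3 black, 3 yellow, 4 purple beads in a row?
19! / (3! × 3! × 3! × 3! × 3! × 4!) = 651819168000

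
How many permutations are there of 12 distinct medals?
12! = 479001600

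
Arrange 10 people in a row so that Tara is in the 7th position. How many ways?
Fix one position: (10-1)! = 362880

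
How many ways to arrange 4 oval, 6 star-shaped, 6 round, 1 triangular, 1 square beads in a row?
18! / (4! × 6! × 6! × 1! × 1!) = 514594080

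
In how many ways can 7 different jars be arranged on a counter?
7! = 5040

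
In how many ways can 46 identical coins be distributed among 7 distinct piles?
C(46+7-1, 7-1) = C(52, 6) = 20358520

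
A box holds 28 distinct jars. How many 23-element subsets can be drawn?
C(28,23) = 28!/(23!×5!) = 98280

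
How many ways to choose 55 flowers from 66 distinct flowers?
C(66,55) = 66!/(55!×11!) = 1074082795968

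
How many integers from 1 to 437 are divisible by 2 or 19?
⌊437/2⌋ + ⌊437/19⌋ - ⌊437/38⌋ = 218 + 23 - 11 = 230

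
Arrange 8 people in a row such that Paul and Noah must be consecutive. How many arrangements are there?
Treat the 2 as one block: (8-2+1)! × 2! = 5040 × 2 = 10080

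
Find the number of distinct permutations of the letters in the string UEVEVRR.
7! / (2! × 2! × 2! × 1!) = 630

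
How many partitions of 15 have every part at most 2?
Let r_j(i) = number of partitions of i into parts ≤ j, for i = 0..15. r_1(i) = 1 for all i; r_j(i) = r_{j-1}(i) + r_j(i-j). Rows j = 2..2: ≤2: 1 1 2 2 3 3 4 4 5 5 6 6 7 7 8 8. r_2(15) = 8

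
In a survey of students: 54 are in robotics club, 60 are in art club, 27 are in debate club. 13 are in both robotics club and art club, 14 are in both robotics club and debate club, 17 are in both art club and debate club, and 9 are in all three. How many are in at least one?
|A∪B∪C| = 54+60+27-13-14-17+9 = 106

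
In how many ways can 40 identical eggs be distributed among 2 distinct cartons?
C(40+2-1, 2-1) = C(41, 1) = 41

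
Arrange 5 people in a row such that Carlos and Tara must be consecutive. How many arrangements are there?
Treat the 2 as one block: (5-2+1)! × 2! = 24 × 2 = 48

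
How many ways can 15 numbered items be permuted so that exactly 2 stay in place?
Choose the 2 fixed points C(15,2) = 105, derange the rest: !13 = Σ_{j=0}^{13} (-1)^j·13!/j! = 6227020800 - 6227020800 + 3113510400 - 1037836800 + 259459200 - 51891840 + 8648640 - 1235520 + 154440 - 17160 + 1716 - 156 + 13 - 1 = 2290792932. Product = 105 × 2290792932 = 240533257860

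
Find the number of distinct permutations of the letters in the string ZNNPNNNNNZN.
11! / (8! × 1! × 2!) = 495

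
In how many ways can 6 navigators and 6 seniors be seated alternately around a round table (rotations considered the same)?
Fix one of the navigators: (6-1)! ways for the remaining navigators, × 6! ways for the seniors = 120 × 720 = 86400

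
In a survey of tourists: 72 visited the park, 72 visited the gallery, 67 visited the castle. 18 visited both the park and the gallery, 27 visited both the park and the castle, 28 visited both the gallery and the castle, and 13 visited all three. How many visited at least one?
|A∪B∪C| = 72+72+67-18-27-28+13 = 151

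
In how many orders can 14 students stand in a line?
14! = 87178291200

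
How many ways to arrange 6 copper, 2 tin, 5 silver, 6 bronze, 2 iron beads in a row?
21! / (6! × 2! × 5! × 6! × 2!) = 205323037920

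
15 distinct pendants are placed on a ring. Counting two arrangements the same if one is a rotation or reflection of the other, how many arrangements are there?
(15-1)!/2 = 87178291200/2 = 43589145600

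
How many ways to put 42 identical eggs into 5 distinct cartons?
C(42+5-1, 5-1) = C(46, 4) = 163185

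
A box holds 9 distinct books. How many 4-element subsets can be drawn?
C(9,4) = 9!/(4!×5!) = 126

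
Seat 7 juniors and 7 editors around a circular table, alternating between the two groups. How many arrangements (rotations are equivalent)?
Fix one of the juniors: (7-1)! ways for the remaining juniors, × 7! ways for the editors = 720 × 5040 = 3628800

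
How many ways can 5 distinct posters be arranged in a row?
5! = 120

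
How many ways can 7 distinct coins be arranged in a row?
7! = 5040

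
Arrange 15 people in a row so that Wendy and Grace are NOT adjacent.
Total - adjacent = 15! - (15-1)!×2 = 1307674368000 - 174356582400 = 1133317785600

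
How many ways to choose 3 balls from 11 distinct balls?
C(11,3) = 11!/(3!×8!) = 165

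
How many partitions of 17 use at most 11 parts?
By conjugation, equals partitions of 17 into parts ≤ 11. Let r_j(i) = number of partitions of i into parts ≤ j, for i = 0..17. r_1(i) = 1 for all i; r_j(i) = r_{j-1}(i) + r_j(i-j). Rows j = 2..11: ≤2: 1 1 2 2 3 3 4 4 5 5 6 6 7 7 8 8 9 9; ≤3: 1 1 2 3 4 5 7 8 10 12 14 16 19 21 24 27 30 33; ≤4: 1 1 2 3 5 6 9 11 15 18 23 27 34 39 47 54 64 72; ≤5: 1 1 2 3 5 7 10 13 18 23 30 37 47 57 70 84 101 119; ≤6: 1 1 2 3 5 7 11 14 20 26 35 44 58 71 90 110 136 163; ≤7: 1 1 2 3 5 7 11 15 21 28 38 49 65 82 105 131 164 201; ≤8: 1 1 2 3 5 7 11 15 22 29 40 52 70 89 116 146 186 230; ≤9: 1 1 2 3 5 7 11 15 22 30 41 54 73 94 123 157 201 252; ≤10: 1 1 2 3 5 7 11 15 22 30 42 55 75 97 128 164 212 267; ≤11: 1 1 2 3 5 7 11 15 22 30 42 56 76 99 131 169 219 278. r_11(17) = 278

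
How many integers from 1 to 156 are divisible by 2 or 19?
⌊156/2⌋ + ⌊156/19⌋ - ⌊156/38⌋ = 78 + 8 - 4 = 82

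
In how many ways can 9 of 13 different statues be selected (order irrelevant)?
C(13,9) = 13!/(9!×4!) = 715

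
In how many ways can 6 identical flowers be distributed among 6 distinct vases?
C(6+6-1, 6-1) = C(11, 5) = 462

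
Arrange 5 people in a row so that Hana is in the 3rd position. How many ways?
Fix one position: (5-1)! = 24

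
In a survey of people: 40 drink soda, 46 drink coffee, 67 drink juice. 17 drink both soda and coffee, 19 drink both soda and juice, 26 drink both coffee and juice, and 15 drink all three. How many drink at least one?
|A∪B∪C| = 40+46+67-17-19-26+15 = 106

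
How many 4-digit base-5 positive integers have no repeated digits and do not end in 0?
Last digit: 4 nonzero choices. First digit: 3 (nonzero, ≠last). Middle 2: P(3,2) = 6. Total = 72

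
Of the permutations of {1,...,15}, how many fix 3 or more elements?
Exactly j fixed points: C(15,j)·!(15-j); sum over j ≥ 3 (derangement numbers via !m = (m-1)·(!(m-1) + !(m-2)): !0..!12 = 1, 0, 1, 2, 9, 44, 265, 1854, 14833, 133496, 1334961, 14684570, 176214841). Σ_{j=3}^{15} C(15,j)·!(15-j) = C(15,3)·!12 + C(15,4)·!11 + C(15,5)·!10 + C(15,6)·!9 + C(15,7)·!8 + C(15,8)·!7 + C(15,9)·!6 + C(15,10)·!5 + C(15,11)·!4 + C(15,12)·!3 + C(15,13)·!2 + C(15,14)·!1 + C(15,15)·!0 = 455·176214841 + 1365·14684570 + 3003·1334961 + 5005·133496 + 6435·14833 + 6435·1854 + 5005·265 + 3003·44 + 1365·9 + 455·2 + 105·1 + 15·0 + 1·1 = 105008078671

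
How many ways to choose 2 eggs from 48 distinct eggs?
C(48,2) = 48!/(2!×46!) = 1128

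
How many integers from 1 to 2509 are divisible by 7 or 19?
⌊2509/7⌋ + ⌊2509/19⌋ - ⌊2509/133⌋ = 358 + 132 - 18 = 472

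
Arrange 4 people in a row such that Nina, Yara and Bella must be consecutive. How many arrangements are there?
Treat the 3 as one block: (4-3+1)! × 3! = 2 × 6 = 12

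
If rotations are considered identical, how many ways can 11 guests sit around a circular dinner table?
Circular: fix one position, arrange the rest. (11-1)! = 3628800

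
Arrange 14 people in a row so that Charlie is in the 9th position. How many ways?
Fix one position: (14-1)! = 6227020800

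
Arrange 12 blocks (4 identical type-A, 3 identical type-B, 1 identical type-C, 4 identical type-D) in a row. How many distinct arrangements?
12! / (4! × 3! × 1! × 4!) = 138600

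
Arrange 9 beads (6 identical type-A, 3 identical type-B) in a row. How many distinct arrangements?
9! / (6! × 3!) = 84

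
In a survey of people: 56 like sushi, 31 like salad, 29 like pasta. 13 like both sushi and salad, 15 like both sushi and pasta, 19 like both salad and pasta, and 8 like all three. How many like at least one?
|A∪B∪C| = 56+31+29-13-15-19+8 = 77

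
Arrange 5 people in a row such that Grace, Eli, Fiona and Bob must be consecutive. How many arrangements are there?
Treat the 4 as one block: (5-4+1)! × 4! = 2 × 24 = 48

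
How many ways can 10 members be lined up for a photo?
10! = 3628800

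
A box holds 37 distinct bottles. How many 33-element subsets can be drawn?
C(37,33) = 37!/(33!×4!) = 66045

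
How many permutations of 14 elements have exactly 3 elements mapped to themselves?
Choose the 3 fixed points C(14,3) = 364, derange the rest: !11 = Σ_{j=0}^{11} (-1)^j·11!/j! = 39916800 - 39916800 + 19958400 - 6652800 + 1663200 - 332640 + 55440 - 7920 + 990 - 110 + 11 - 1 = 14684570. Product = 364 × 14684570 = 5345183480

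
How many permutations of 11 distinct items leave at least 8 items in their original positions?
Exactly j fixed points: C(11,j)·!(11-j); sum over j ≥ 8 (derangement numbers via !m = (m-1)·(!(m-1) + !(m-2)): !0..!3 = 1, 0, 1, 2). Σ_{j=8}^{11} C(11,j)·!(11-j) = C(11,8)·!3 + C(11,9)·!2 + C(11,10)·!1 + C(11,11)·!0 = 165·2 + 55·1 + 11·0 + 1·1 = 386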